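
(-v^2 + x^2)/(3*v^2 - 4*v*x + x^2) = (v + x)/(-3*v + x)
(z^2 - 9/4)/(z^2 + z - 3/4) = (2*z - 3)/(2*z - 1)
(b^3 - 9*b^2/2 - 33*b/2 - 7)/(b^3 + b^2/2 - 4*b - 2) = (b - 7)/(b - 2)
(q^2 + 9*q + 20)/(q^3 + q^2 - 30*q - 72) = (q + 5)/(q^2 - 3*q - 18)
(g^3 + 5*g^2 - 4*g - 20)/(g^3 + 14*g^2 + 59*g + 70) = (g - 2)/(g + 7)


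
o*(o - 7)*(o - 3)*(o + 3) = o^4 - 7*o^3 - 9*o^2 + 63*o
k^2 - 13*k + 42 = (k - 7)*(k - 6)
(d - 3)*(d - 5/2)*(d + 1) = d^3 - 9*d^2/2 + 2*d + 15/2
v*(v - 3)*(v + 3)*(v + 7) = v^4 + 7*v^3 - 9*v^2 - 63*v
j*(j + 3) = j^2 + 3*j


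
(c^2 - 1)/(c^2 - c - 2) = (c - 1)/(c - 2)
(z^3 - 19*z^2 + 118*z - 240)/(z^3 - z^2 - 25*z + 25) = (z^2 - 14*z + 48)/(z^2 + 4*z - 5)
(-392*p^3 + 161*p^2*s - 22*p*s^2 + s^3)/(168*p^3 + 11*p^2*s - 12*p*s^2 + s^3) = (-7*p + s)/(3*p + s)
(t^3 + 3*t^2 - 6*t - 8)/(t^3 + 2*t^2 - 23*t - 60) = (t^2 - t - 2)/(t^2 - 2*t - 15)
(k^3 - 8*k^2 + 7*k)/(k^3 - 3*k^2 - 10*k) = (-k^2 + 8*k - 7)/(-k^2 + 3*k + 10)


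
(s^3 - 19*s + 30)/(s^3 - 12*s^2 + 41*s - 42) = (s + 5)/(s - 7)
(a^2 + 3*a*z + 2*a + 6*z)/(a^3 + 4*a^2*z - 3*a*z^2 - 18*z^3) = (-a - 2)/(-a^2 - a*z + 6*z^2)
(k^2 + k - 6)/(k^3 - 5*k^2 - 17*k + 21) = (k - 2)/(k^2 - 8*k + 7)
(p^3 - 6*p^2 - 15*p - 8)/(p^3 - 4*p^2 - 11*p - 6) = (p - 8)/(p - 6)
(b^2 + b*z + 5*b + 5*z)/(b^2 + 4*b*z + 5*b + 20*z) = (b + z)/(b + 4*z)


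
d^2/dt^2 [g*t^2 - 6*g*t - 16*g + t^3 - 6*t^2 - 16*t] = 2*g + 6*t - 12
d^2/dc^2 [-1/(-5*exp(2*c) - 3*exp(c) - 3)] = (2*(10*exp(c) + 3)^2*exp(c) - (20*exp(c) + 3)*(5*exp(2*c) + 3*exp(c) + 3))*exp(c)/(5*exp(2*c) + 3*exp(c) + 3)^3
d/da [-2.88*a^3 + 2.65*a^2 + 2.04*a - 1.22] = -8.64*a^2 + 5.3*a + 2.04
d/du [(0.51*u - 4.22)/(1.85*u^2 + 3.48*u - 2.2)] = (-0.9435*u^2 + 15.614*u + 13.5636)/(3.4225*u^4 + 12.876*u^3 + 3.9704*u^2 - 15.312*u + 4.84)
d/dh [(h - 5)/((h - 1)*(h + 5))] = (-h^2 + 10*h + 15)/(h^4 + 8*h^3 + 6*h^2 - 40*h + 25)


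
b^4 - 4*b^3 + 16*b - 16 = (b - 2)^3*(b + 2)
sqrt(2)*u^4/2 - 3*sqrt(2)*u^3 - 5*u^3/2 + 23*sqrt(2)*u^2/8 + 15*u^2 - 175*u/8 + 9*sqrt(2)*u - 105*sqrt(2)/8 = (u - 7/2)*(u - 5/2)*(u - 3*sqrt(2))*(sqrt(2)*u/2 + 1/2)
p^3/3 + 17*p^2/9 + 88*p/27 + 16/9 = (p/3 + 1)*(p + 4/3)^2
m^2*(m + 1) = m^3 + m^2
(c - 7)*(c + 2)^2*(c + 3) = c^4 - 33*c^2 - 100*c - 84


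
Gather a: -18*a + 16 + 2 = 18 - 18*a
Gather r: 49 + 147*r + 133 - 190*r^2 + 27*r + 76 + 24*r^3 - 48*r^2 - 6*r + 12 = 24*r^3 - 238*r^2 + 168*r + 270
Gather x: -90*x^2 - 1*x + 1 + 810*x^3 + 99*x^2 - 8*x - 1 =810*x^3 + 9*x^2 - 9*x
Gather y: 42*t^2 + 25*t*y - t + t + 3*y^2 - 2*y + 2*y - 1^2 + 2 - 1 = 42*t^2 + 25*t*y + 3*y^2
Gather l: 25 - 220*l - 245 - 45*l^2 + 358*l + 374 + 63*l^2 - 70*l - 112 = 18*l^2 + 68*l + 42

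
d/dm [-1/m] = m^(-2)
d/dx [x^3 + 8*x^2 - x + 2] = 3*x^2 + 16*x - 1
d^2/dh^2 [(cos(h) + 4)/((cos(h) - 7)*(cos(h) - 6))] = (-29*(1 - cos(h)^2)^2 - cos(h)^5 + 410*cos(h)^3 - 584*cos(h)^2 - 4512*cos(h) + 2137)/((cos(h) - 7)^3*(cos(h) - 6)^3)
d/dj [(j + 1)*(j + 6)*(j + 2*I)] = 3*j^2 + j*(14 + 4*I) + 6 + 14*I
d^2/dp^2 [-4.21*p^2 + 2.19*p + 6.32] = -8.42000000000000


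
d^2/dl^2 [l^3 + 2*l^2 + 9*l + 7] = 6*l + 4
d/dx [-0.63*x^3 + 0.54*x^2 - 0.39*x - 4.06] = -1.89*x^2 + 1.08*x - 0.39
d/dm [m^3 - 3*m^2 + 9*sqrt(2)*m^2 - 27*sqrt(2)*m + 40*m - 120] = 3*m^2 - 6*m + 18*sqrt(2)*m - 27*sqrt(2) + 40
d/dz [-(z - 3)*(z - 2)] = 5 - 2*z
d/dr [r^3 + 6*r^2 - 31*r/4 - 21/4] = 3*r^2 + 12*r - 31/4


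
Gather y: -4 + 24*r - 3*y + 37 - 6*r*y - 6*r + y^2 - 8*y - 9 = 18*r + y^2 + y*(-6*r - 11) + 24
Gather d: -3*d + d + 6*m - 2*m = -2*d + 4*m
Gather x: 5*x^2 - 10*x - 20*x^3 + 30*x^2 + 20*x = -20*x^3 + 35*x^2 + 10*x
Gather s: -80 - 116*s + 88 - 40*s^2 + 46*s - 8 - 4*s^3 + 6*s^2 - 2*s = -4*s^3 - 34*s^2 - 72*s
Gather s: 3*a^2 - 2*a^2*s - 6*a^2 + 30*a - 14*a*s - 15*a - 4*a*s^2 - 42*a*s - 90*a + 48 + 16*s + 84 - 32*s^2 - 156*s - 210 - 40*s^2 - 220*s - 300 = -3*a^2 - 75*a + s^2*(-4*a - 72) + s*(-2*a^2 - 56*a - 360) - 378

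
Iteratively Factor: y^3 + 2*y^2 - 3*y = (y - 1)*(y^2 + 3*y) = (y - 1)*(y + 3)*(y)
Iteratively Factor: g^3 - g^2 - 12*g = (g - 4)*(g^2 + 3*g) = g*(g - 4)*(g + 3)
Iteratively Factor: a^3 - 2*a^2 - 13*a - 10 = (a + 2)*(a^2 - 4*a - 5) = (a + 1)*(a + 2)*(a - 5)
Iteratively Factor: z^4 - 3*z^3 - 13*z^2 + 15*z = (z - 1)*(z^3 - 2*z^2 - 15*z) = (z - 5)*(z - 1)*(z^2 + 3*z) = z*(z - 5)*(z - 1)*(z + 3)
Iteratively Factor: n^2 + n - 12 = (n + 4)*(n - 3)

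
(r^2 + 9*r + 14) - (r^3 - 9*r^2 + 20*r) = -r^3 + 10*r^2 - 11*r + 14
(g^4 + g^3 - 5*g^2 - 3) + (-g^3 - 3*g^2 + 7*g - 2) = g^4 - 8*g^2 + 7*g - 5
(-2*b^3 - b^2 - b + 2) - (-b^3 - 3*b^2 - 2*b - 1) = -b^3 + 2*b^2 + b + 3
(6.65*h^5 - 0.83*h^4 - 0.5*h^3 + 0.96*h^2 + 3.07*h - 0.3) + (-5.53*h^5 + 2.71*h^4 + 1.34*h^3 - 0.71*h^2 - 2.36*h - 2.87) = 1.12*h^5 + 1.88*h^4 + 0.84*h^3 + 0.25*h^2 + 0.71*h - 3.17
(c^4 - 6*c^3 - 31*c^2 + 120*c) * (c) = c^5 - 6*c^4 - 31*c^3 + 120*c^2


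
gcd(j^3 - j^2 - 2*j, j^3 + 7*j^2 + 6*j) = j^2 + j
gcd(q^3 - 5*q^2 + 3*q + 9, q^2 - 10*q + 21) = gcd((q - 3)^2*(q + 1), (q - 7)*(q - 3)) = q - 3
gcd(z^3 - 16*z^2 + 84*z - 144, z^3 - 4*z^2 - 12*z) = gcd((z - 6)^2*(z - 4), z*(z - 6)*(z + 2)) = z - 6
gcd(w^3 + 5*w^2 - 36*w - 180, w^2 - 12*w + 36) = w - 6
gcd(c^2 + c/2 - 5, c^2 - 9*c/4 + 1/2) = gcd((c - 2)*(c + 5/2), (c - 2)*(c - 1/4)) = c - 2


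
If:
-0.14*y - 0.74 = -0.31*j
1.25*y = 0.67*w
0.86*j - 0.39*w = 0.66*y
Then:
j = 3.31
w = 3.83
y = 2.05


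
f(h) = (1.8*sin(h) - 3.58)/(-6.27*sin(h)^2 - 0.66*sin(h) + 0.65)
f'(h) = (12.54*sin(h)*cos(h) + 0.66*cos(h))*(1.8*sin(h) - 3.58)/(-6.27*sin(h)^2 - 0.66*sin(h) + 0.65)^2 + 1.8*cos(h)/(-6.27*sin(h)^2 - 0.66*sin(h) + 0.65) = (11.286*sin(h)^2 - 44.8932*sin(h) - 1.1928)*cos(h)/(39.3129*sin(h)^4 + 8.2764*sin(h)^3 - 7.7154*sin(h)^2 - 0.858*sin(h) + 0.4225)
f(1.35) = 0.31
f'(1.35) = -0.21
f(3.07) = -6.05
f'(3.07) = 13.31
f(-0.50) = 9.36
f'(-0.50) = 89.27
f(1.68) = 0.29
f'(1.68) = 0.10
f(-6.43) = -6.28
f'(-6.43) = 14.82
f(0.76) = 0.84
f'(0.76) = -2.51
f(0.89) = 0.60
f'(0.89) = -1.38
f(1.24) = 0.34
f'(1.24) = -0.35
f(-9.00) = 30.24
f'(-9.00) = -857.70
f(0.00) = -5.51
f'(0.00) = -2.82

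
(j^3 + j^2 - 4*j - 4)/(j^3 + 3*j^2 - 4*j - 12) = (j + 1)/(j + 3)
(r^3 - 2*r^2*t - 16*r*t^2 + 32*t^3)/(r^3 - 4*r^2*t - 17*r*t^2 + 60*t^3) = (r^2 - 6*r*t + 8*t^2)/(r^2 - 8*r*t + 15*t^2)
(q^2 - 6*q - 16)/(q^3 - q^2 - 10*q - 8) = (q - 8)/(q^2 - 3*q - 4)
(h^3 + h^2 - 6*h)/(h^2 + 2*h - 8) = h*(h + 3)/(h + 4)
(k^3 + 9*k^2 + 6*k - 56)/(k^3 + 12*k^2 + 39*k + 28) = (k - 2)/(k + 1)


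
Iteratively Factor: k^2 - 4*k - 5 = (k - 5)*(k + 1)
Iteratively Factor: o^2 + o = (o)*(o + 1)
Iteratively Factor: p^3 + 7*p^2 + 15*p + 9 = (p + 3)*(p^2 + 4*p + 3) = (p + 3)^2*(p + 1)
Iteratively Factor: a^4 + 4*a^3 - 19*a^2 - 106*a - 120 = (a + 4)*(a^3 - 19*a - 30) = (a + 3)*(a + 4)*(a^2 - 3*a - 10) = (a - 5)*(a + 3)*(a + 4)*(a + 2)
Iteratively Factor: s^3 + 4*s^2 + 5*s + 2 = (s + 2)*(s^2 + 2*s + 1) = (s + 1)*(s + 2)*(s + 1)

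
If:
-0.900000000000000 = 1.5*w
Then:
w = -0.60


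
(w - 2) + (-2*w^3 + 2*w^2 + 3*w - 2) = -2*w^3 + 2*w^2 + 4*w - 4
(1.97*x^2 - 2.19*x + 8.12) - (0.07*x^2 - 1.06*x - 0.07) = 1.9*x^2 - 1.13*x + 8.19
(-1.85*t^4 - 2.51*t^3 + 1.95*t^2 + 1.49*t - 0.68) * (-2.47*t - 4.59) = 4.5695*t^5 + 14.6912*t^4 + 6.7044*t^3 - 12.6308*t^2 - 5.1595*t + 3.1212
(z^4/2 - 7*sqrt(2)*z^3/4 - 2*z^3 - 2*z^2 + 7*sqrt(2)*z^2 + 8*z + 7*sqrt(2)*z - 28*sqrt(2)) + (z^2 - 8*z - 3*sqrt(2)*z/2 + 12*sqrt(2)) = z^4/2 - 7*sqrt(2)*z^3/4 - 2*z^3 - z^2 + 7*sqrt(2)*z^2 + 11*sqrt(2)*z/2 - 16*sqrt(2)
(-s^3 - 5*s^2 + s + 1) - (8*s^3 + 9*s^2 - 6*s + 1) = -9*s^3 - 14*s^2 + 7*s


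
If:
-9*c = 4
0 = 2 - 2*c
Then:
No Solution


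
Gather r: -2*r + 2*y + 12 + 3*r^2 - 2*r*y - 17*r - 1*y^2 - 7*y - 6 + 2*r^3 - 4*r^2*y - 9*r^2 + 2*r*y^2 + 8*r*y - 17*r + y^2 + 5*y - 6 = 2*r^3 + r^2*(-4*y - 6) + r*(2*y^2 + 6*y - 36)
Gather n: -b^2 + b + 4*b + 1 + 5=-b^2 + 5*b + 6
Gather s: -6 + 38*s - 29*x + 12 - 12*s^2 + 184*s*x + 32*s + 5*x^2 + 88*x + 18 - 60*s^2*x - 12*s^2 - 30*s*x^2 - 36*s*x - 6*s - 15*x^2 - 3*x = s^2*(-60*x - 24) + s*(-30*x^2 + 148*x + 64) - 10*x^2 + 56*x + 24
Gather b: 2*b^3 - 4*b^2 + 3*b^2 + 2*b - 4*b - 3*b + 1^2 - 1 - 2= 2*b^3 - b^2 - 5*b - 2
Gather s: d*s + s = s*(d + 1)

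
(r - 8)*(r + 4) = r^2 - 4*r - 32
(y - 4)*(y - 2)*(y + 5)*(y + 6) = y^4 + 5*y^3 - 28*y^2 - 92*y + 240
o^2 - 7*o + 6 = (o - 6)*(o - 1)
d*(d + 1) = d^2 + d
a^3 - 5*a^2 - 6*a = a*(a - 6)*(a + 1)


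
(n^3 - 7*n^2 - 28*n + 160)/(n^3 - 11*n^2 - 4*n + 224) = (n^2 + n - 20)/(n^2 - 3*n - 28)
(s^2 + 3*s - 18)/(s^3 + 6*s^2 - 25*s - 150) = (s - 3)/(s^2 - 25)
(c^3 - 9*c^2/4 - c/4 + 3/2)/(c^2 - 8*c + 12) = (4*c^2 - c - 3)/(4*(c - 6))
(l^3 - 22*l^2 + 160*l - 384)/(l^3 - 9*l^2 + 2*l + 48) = (l^2 - 14*l + 48)/(l^2 - l - 6)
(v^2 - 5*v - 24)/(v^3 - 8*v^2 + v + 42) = (v^2 - 5*v - 24)/(v^3 - 8*v^2 + v + 42)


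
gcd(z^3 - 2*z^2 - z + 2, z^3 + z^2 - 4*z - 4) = z^2 - z - 2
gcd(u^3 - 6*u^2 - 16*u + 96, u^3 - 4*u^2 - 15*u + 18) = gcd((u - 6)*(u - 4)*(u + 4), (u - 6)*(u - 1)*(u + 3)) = u - 6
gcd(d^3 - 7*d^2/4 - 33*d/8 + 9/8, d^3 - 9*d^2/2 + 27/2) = d^2 - 3*d/2 - 9/2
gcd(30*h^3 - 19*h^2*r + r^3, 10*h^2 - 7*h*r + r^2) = -2*h + r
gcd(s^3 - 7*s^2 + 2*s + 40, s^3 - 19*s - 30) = s^2 - 3*s - 10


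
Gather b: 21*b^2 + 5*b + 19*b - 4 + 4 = 21*b^2 + 24*b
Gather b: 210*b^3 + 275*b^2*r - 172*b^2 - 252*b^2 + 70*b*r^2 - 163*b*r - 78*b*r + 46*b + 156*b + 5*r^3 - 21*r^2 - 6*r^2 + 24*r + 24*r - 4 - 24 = 210*b^3 + b^2*(275*r - 424) + b*(70*r^2 - 241*r + 202) + 5*r^3 - 27*r^2 + 48*r - 28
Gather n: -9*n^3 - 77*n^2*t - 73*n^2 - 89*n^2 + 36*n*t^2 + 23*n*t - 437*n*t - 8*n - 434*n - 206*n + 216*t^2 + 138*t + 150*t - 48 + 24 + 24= -9*n^3 + n^2*(-77*t - 162) + n*(36*t^2 - 414*t - 648) + 216*t^2 + 288*t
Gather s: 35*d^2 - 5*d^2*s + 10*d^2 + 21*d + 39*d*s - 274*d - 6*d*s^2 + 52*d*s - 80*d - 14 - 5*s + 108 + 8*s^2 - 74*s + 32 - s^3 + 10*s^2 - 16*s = 45*d^2 - 333*d - s^3 + s^2*(18 - 6*d) + s*(-5*d^2 + 91*d - 95) + 126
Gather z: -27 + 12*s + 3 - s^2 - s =-s^2 + 11*s - 24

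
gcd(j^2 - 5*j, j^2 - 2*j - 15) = j - 5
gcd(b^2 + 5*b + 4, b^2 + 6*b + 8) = b + 4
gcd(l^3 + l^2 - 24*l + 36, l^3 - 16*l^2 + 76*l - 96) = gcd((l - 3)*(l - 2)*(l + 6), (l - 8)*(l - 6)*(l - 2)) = l - 2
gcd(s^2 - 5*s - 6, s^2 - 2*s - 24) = s - 6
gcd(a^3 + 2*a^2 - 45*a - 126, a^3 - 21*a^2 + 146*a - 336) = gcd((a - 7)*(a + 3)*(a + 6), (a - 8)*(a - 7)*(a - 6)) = a - 7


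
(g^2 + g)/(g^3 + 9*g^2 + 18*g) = (g + 1)/(g^2 + 9*g + 18)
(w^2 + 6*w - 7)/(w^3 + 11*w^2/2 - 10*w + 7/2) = 2/(2*w - 1)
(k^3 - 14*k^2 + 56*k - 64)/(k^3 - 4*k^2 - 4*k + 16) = (k - 8)/(k + 2)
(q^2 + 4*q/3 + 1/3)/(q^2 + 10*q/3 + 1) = (q + 1)/(q + 3)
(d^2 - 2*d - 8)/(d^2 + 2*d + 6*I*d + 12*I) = (d - 4)/(d + 6*I)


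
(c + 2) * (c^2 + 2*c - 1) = c^3 + 4*c^2 + 3*c - 2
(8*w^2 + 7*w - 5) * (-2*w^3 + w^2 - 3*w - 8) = -16*w^5 - 6*w^4 - 7*w^3 - 90*w^2 - 41*w + 40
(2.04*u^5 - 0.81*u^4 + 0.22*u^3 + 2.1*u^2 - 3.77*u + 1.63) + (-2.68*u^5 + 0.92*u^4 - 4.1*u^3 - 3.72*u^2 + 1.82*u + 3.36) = -0.64*u^5 + 0.11*u^4 - 3.88*u^3 - 1.62*u^2 - 1.95*u + 4.99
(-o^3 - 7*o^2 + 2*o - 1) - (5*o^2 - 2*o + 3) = -o^3 - 12*o^2 + 4*o - 4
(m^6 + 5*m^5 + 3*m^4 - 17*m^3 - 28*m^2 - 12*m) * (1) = m^6 + 5*m^5 + 3*m^4 - 17*m^3 - 28*m^2 - 12*m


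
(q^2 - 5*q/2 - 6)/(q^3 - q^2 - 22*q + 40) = (q + 3/2)/(q^2 + 3*q - 10)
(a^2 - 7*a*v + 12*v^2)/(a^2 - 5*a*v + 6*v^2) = (-a + 4*v)/(-a + 2*v)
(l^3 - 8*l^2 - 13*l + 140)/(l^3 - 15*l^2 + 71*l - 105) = (l + 4)/(l - 3)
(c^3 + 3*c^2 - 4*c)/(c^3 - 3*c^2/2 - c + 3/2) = 2*c*(c + 4)/(2*c^2 - c - 3)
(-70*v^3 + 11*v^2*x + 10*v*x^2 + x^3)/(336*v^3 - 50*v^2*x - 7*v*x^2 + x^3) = (-10*v^2 + 3*v*x + x^2)/(48*v^2 - 14*v*x + x^2)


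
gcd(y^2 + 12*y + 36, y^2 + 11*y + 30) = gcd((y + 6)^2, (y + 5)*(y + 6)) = y + 6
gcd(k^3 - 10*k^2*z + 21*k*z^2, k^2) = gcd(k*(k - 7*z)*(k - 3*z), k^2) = k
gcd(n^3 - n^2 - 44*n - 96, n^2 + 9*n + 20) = n + 4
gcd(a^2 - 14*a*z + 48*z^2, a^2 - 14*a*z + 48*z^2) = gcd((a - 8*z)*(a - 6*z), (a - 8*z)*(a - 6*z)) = a^2 - 14*a*z + 48*z^2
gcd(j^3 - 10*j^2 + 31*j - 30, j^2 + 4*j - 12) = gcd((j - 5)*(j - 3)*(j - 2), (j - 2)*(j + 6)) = j - 2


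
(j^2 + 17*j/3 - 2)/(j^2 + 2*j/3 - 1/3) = (j + 6)/(j + 1)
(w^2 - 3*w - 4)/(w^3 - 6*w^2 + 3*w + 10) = (w - 4)/(w^2 - 7*w + 10)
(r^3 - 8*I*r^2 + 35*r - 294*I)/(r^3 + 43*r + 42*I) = (r - 7*I)/(r + I)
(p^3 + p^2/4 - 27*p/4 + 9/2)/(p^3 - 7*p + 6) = (p - 3/4)/(p - 1)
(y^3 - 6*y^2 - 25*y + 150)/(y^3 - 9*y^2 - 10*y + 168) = (y^2 - 25)/(y^2 - 3*y - 28)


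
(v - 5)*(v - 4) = v^2 - 9*v + 20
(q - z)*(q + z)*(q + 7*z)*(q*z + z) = q^4*z + 7*q^3*z^2 + q^3*z - q^2*z^3 + 7*q^2*z^2 - 7*q*z^4 - q*z^3 - 7*z^4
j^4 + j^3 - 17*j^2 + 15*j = j*(j - 3)*(j - 1)*(j + 5)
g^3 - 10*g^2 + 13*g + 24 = (g - 8)*(g - 3)*(g + 1)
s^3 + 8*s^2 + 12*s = s*(s + 2)*(s + 6)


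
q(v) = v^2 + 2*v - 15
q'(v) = 2*v + 2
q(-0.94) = -16.00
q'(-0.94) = 0.12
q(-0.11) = -15.21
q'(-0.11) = 1.78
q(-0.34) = -15.56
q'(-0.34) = 1.32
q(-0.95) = -16.00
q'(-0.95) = 0.10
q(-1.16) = -15.97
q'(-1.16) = -0.32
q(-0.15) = -15.28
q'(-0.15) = 1.70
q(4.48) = 14.03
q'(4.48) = 10.96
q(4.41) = 13.27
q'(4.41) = 10.82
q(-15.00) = 180.00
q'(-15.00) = -28.00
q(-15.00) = 180.00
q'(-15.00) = -28.00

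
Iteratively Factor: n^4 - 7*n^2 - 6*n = (n - 3)*(n^3 + 3*n^2 + 2*n) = (n - 3)*(n + 2)*(n^2 + n) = n*(n - 3)*(n + 2)*(n + 1)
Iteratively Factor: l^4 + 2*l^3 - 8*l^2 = (l + 4)*(l^3 - 2*l^2) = (l - 2)*(l + 4)*(l^2) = l*(l - 2)*(l + 4)*(l)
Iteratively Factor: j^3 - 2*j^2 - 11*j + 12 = (j - 4)*(j^2 + 2*j - 3) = (j - 4)*(j + 3)*(j - 1)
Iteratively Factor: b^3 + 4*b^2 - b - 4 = (b + 1)*(b^2 + 3*b - 4) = (b - 1)*(b + 1)*(b + 4)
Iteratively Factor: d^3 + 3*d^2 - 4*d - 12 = (d - 2)*(d^2 + 5*d + 6) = (d - 2)*(d + 3)*(d + 2)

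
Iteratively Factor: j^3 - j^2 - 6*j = (j + 2)*(j^2 - 3*j) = (j - 3)*(j + 2)*(j)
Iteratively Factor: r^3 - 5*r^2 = (r)*(r^2 - 5*r) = r*(r - 5)*(r)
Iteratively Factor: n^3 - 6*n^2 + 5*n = (n - 1)*(n^2 - 5*n) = n*(n - 1)*(n - 5)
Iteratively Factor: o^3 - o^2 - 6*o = (o)*(o^2 - o - 6) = o*(o + 2)*(o - 3)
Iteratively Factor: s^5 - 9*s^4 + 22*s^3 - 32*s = (s - 4)*(s^4 - 5*s^3 + 2*s^2 + 8*s) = (s - 4)*(s - 2)*(s^3 - 3*s^2 - 4*s) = s*(s - 4)*(s - 2)*(s^2 - 3*s - 4) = s*(s - 4)^2*(s - 2)*(s + 1)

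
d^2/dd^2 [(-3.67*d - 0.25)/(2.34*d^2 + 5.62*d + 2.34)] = (-(3.67*d + 0.25)*(4.68*d + 5.62)*(9.36*d + 11.24) + (51.5268*d + 42.4208)*(2.34*d^2 + 5.62*d + 2.34))/(2.34*d^2 + 5.62*d + 2.34)^3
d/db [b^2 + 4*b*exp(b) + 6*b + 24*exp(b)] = 4*b*exp(b) + 2*b + 28*exp(b) + 6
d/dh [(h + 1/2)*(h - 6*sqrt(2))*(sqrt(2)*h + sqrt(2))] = 3*sqrt(2)*h^2 - 24*h + 3*sqrt(2)*h - 18 + sqrt(2)/2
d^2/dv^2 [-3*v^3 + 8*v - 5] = -18*v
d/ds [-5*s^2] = -10*s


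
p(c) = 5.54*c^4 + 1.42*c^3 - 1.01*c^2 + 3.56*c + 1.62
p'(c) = 22.16*c^3 + 4.26*c^2 - 2.02*c + 3.56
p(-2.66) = 235.63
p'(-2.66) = -378.00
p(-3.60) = 839.97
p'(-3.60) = -967.86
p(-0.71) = -0.52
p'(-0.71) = -0.79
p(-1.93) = 57.65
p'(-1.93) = -135.98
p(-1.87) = 49.89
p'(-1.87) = -122.67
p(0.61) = 4.51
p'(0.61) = 8.94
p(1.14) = 15.83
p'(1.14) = 39.62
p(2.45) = 224.77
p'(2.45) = 350.07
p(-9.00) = 35200.53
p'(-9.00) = -15787.84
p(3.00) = 490.29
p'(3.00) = 634.16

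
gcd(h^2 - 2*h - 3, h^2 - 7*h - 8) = h + 1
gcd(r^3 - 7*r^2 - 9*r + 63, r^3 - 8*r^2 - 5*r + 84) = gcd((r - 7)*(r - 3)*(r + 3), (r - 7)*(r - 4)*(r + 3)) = r^2 - 4*r - 21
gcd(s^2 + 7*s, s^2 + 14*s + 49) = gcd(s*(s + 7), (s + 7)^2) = s + 7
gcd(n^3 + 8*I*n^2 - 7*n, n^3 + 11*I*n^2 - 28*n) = n^2 + 7*I*n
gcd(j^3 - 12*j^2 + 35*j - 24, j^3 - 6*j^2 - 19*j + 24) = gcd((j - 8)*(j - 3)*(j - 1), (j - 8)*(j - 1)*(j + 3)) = j^2 - 9*j + 8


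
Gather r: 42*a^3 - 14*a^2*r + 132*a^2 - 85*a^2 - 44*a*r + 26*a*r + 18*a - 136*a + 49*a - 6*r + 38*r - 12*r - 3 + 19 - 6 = 42*a^3 + 47*a^2 - 69*a + r*(-14*a^2 - 18*a + 20) + 10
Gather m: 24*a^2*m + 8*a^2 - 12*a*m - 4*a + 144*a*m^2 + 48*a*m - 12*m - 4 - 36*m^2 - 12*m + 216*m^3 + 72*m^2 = 8*a^2 - 4*a + 216*m^3 + m^2*(144*a + 36) + m*(24*a^2 + 36*a - 24) - 4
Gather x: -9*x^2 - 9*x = -9*x^2 - 9*x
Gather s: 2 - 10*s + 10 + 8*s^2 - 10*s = 8*s^2 - 20*s + 12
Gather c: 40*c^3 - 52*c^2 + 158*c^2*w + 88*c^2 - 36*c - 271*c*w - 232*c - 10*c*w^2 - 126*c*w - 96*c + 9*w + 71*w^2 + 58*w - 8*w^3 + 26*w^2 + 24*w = 40*c^3 + c^2*(158*w + 36) + c*(-10*w^2 - 397*w - 364) - 8*w^3 + 97*w^2 + 91*w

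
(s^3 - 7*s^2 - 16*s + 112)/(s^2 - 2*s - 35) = (s^2 - 16)/(s + 5)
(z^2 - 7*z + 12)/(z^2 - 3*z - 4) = (z - 3)/(z + 1)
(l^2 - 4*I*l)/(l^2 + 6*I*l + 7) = l*(l - 4*I)/(l^2 + 6*I*l + 7)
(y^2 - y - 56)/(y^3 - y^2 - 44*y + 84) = (y - 8)/(y^2 - 8*y + 12)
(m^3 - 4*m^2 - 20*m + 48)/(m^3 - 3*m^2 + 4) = (m^2 - 2*m - 24)/(m^2 - m - 2)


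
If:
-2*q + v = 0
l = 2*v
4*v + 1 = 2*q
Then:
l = -2/3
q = -1/6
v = -1/3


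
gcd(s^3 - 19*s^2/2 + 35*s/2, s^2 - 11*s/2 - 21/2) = s - 7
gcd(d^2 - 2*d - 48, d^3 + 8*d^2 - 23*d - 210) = d + 6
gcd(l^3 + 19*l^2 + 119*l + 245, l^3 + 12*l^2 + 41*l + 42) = l + 7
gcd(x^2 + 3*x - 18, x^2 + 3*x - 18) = x^2 + 3*x - 18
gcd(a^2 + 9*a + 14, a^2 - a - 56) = a + 7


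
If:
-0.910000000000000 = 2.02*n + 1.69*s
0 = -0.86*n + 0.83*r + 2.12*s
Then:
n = -0.836633663366337*s - 0.450495049504951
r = -3.42109030180126*s - 0.466778003101515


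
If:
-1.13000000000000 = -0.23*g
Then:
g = 4.91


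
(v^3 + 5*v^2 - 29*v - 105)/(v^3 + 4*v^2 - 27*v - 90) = (v + 7)/(v + 6)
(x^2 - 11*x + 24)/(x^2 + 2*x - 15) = (x - 8)/(x + 5)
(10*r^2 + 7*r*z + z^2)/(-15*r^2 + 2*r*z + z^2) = (2*r + z)/(-3*r + z)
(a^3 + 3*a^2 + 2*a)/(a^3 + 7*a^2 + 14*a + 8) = a/(a + 4)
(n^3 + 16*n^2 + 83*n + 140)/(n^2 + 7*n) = n + 9 + 20/n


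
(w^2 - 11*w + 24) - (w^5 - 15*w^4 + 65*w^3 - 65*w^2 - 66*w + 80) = -w^5 + 15*w^4 - 65*w^3 + 66*w^2 + 55*w - 56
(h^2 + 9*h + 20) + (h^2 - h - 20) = 2*h^2 + 8*h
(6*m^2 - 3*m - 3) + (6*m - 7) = 6*m^2 + 3*m - 10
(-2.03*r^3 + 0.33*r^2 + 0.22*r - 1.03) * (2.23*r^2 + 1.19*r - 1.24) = -4.5269*r^5 - 1.6798*r^4 + 3.4005*r^3 - 2.4443*r^2 - 1.4985*r + 1.2772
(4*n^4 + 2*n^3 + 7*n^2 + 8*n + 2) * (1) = 4*n^4 + 2*n^3 + 7*n^2 + 8*n + 2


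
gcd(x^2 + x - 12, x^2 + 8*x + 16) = x + 4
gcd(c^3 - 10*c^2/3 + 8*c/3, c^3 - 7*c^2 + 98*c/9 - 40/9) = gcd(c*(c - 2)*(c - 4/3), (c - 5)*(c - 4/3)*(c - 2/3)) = c - 4/3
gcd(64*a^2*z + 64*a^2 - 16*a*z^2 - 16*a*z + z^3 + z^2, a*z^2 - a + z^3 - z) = z + 1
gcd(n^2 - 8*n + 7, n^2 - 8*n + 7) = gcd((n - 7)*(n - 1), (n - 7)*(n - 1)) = n^2 - 8*n + 7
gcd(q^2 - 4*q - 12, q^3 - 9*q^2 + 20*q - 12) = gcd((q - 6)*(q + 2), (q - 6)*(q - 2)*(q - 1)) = q - 6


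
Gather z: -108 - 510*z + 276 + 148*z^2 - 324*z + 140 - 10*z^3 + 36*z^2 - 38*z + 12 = -10*z^3 + 184*z^2 - 872*z + 320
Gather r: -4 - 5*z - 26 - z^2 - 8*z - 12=-z^2 - 13*z - 42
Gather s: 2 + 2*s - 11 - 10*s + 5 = -8*s - 4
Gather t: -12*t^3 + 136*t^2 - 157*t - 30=-12*t^3 + 136*t^2 - 157*t - 30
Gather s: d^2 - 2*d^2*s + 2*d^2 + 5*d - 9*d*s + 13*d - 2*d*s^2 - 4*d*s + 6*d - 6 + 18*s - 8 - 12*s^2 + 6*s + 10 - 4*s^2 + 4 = 3*d^2 + 24*d + s^2*(-2*d - 16) + s*(-2*d^2 - 13*d + 24)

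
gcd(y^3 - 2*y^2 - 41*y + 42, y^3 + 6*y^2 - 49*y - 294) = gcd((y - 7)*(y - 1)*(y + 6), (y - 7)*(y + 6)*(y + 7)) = y^2 - y - 42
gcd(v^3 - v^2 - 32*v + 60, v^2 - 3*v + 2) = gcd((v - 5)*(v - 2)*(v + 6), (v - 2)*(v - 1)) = v - 2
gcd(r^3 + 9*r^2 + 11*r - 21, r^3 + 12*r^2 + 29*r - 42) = r^2 + 6*r - 7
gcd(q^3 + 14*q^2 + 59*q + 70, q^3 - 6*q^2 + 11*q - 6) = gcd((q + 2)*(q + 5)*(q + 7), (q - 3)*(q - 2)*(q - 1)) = 1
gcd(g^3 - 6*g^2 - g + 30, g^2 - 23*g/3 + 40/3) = g - 5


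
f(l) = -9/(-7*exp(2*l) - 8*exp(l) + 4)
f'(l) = -9*(14*exp(2*l) + 8*exp(l))/(-7*exp(2*l) - 8*exp(l) + 4)^2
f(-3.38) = -2.42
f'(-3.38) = -0.19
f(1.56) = 0.05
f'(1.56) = -0.09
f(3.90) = 0.00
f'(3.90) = -0.00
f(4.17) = 0.00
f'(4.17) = -0.00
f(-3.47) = -2.40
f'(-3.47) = -0.17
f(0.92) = 0.15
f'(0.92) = -0.27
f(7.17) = 0.00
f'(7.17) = -0.00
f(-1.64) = -4.12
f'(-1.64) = -3.92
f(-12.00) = -2.25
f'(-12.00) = 0.00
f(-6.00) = -2.26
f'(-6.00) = -0.01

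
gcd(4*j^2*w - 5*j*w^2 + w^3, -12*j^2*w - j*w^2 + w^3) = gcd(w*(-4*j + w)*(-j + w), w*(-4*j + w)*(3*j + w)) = -4*j*w + w^2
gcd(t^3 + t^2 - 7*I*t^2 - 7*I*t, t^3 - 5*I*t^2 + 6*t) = t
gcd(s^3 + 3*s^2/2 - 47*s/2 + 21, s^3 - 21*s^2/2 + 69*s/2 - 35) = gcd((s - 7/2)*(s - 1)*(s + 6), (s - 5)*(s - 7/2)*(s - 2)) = s - 7/2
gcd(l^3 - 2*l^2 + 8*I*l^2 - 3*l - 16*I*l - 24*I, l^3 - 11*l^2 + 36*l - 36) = l - 3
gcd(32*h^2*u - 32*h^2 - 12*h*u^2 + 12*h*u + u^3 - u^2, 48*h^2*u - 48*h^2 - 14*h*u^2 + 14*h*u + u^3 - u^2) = -8*h*u + 8*h + u^2 - u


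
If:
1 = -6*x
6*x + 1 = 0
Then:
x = -1/6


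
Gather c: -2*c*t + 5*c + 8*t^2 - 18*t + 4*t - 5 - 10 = c*(5 - 2*t) + 8*t^2 - 14*t - 15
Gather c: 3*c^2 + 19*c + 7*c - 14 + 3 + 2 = 3*c^2 + 26*c - 9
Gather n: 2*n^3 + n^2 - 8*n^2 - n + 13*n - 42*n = 2*n^3 - 7*n^2 - 30*n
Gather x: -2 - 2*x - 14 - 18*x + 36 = 20 - 20*x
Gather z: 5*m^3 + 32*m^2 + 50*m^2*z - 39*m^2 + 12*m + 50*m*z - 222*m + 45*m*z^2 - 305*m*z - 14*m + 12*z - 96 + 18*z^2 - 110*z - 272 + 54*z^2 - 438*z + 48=5*m^3 - 7*m^2 - 224*m + z^2*(45*m + 72) + z*(50*m^2 - 255*m - 536) - 320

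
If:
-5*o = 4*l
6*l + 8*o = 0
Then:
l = 0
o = 0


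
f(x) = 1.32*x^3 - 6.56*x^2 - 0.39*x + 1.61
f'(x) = 3.96*x^2 - 13.12*x - 0.39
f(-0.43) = 0.46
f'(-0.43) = 5.98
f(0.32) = 0.86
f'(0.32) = -4.18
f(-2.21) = -43.82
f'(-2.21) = 47.95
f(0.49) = -0.00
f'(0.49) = -5.87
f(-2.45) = -56.22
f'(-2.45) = 55.52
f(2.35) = -18.40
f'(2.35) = -9.35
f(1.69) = -11.41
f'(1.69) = -11.25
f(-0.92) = -4.61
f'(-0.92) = 15.03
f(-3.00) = -91.90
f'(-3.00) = 74.61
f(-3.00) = -91.90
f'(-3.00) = 74.61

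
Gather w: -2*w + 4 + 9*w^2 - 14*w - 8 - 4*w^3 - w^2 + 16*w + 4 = -4*w^3 + 8*w^2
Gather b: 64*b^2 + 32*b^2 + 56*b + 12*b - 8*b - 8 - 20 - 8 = 96*b^2 + 60*b - 36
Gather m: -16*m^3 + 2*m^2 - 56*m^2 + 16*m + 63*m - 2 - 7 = -16*m^3 - 54*m^2 + 79*m - 9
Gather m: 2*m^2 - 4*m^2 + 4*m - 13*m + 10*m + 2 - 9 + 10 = -2*m^2 + m + 3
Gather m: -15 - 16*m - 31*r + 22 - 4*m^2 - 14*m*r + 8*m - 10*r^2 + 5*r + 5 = -4*m^2 + m*(-14*r - 8) - 10*r^2 - 26*r + 12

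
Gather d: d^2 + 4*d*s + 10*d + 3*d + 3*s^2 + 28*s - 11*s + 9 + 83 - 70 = d^2 + d*(4*s + 13) + 3*s^2 + 17*s + 22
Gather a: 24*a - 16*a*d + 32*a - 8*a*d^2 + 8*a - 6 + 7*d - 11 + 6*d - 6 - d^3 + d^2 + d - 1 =a*(-8*d^2 - 16*d + 64) - d^3 + d^2 + 14*d - 24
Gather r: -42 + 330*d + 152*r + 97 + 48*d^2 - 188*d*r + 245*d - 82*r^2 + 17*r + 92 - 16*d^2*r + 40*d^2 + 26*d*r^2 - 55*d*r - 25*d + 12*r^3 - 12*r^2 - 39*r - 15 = 88*d^2 + 550*d + 12*r^3 + r^2*(26*d - 94) + r*(-16*d^2 - 243*d + 130) + 132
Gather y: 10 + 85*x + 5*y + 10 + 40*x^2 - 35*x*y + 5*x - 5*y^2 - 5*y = 40*x^2 - 35*x*y + 90*x - 5*y^2 + 20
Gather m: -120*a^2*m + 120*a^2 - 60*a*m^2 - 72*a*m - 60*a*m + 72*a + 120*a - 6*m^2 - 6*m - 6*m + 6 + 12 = 120*a^2 + 192*a + m^2*(-60*a - 6) + m*(-120*a^2 - 132*a - 12) + 18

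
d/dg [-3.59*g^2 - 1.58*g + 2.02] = -7.18*g - 1.58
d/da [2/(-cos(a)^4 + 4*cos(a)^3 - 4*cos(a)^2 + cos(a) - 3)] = 2*(-11*cos(a) + 6*cos(2*a) - cos(3*a) + 7)*sin(a)/(cos(a)^4 - 4*cos(a)^3 + 4*cos(a)^2 - cos(a) + 3)^2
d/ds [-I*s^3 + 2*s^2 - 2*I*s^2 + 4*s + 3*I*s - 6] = -3*I*s^2 + 4*s*(1 - I) + 4 + 3*I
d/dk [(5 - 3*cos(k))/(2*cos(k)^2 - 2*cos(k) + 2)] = (3*sin(k)^2 + 10*cos(k) - 5)*sin(k)/(2*(sin(k)^2 + cos(k) - 2)^2)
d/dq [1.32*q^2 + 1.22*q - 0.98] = 2.64*q + 1.22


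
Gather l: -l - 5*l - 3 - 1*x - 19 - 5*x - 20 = -6*l - 6*x - 42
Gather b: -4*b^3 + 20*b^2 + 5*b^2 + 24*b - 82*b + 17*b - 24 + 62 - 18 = -4*b^3 + 25*b^2 - 41*b + 20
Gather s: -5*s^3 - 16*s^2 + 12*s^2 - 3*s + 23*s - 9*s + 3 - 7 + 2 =-5*s^3 - 4*s^2 + 11*s - 2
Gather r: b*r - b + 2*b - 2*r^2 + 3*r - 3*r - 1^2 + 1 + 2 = b*r + b - 2*r^2 + 2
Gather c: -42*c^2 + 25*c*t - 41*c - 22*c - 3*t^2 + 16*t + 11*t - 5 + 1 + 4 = -42*c^2 + c*(25*t - 63) - 3*t^2 + 27*t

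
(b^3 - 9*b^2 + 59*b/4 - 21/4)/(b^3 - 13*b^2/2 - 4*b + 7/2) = (b - 3/2)/(b + 1)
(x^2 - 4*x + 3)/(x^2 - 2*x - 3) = (x - 1)/(x + 1)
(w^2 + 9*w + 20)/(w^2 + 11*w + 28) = (w + 5)/(w + 7)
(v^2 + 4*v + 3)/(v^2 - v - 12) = (v + 1)/(v - 4)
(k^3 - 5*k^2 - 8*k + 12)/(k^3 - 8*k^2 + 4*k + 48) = (k - 1)/(k - 4)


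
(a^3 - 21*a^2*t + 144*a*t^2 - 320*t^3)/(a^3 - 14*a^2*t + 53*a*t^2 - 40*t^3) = (-a + 8*t)/(-a + t)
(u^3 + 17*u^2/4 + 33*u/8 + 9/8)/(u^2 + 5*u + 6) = (8*u^2 + 10*u + 3)/(8*(u + 2))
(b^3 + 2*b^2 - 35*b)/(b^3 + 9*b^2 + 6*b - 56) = b*(b - 5)/(b^2 + 2*b - 8)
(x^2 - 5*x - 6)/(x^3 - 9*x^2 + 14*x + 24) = 1/(x - 4)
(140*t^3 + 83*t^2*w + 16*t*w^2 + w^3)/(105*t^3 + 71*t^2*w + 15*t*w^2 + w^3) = (4*t + w)/(3*t + w)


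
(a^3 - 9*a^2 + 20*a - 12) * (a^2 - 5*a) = a^5 - 14*a^4 + 65*a^3 - 112*a^2 + 60*a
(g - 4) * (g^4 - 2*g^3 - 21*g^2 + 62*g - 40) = g^5 - 6*g^4 - 13*g^3 + 146*g^2 - 288*g + 160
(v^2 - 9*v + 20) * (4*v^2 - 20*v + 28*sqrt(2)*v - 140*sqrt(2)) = 4*v^4 - 56*v^3 + 28*sqrt(2)*v^3 - 392*sqrt(2)*v^2 + 260*v^2 - 400*v + 1820*sqrt(2)*v - 2800*sqrt(2)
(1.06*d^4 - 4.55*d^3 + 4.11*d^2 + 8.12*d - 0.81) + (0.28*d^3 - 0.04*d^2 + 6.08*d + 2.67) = 1.06*d^4 - 4.27*d^3 + 4.07*d^2 + 14.2*d + 1.86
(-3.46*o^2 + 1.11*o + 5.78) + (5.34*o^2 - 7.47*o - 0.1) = 1.88*o^2 - 6.36*o + 5.68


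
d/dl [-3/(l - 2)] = 3/(l - 2)^2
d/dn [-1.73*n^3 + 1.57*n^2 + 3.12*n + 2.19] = -5.19*n^2 + 3.14*n + 3.12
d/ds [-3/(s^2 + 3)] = 6*s/(s^2 + 3)^2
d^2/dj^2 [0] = 0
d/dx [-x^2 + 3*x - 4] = 3 - 2*x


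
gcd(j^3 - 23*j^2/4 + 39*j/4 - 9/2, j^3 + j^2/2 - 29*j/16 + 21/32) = j - 3/4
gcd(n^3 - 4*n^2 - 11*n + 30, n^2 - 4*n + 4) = n - 2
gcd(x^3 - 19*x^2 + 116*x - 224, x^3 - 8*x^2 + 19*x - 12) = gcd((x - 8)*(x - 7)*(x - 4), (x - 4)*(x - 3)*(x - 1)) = x - 4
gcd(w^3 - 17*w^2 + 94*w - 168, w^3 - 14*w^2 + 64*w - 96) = w^2 - 10*w + 24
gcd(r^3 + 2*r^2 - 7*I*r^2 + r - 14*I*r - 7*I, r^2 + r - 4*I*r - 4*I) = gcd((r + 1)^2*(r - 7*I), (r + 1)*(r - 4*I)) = r + 1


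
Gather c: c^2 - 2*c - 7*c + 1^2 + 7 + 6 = c^2 - 9*c + 14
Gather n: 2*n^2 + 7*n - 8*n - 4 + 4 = 2*n^2 - n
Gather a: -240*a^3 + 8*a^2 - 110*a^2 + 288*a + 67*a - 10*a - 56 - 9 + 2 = -240*a^3 - 102*a^2 + 345*a - 63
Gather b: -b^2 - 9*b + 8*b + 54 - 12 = -b^2 - b + 42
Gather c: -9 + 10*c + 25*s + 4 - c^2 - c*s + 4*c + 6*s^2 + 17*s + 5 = -c^2 + c*(14 - s) + 6*s^2 + 42*s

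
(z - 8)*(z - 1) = z^2 - 9*z + 8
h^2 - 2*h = h*(h - 2)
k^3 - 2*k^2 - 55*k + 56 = (k - 8)*(k - 1)*(k + 7)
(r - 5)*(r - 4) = r^2 - 9*r + 20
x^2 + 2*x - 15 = (x - 3)*(x + 5)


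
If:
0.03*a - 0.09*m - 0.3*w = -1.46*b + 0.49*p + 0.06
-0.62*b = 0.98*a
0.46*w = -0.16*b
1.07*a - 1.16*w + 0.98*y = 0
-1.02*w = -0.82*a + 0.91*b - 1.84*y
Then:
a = 0.00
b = 0.00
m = -5.44444444444444*p - 0.666666666666667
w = 0.00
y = 0.00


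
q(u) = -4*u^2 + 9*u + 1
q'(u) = 9 - 8*u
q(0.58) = 4.87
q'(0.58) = 4.36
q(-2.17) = -37.37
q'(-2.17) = 26.36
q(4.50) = -39.50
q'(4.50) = -27.00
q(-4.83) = -135.79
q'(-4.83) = 47.64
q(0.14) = 2.18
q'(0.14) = 7.88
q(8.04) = -185.21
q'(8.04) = -55.32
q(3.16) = -10.50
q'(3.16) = -16.28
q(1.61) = 5.12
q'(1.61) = -3.88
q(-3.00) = -62.00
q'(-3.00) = 33.00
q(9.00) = -242.00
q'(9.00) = -63.00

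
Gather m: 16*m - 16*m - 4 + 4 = 0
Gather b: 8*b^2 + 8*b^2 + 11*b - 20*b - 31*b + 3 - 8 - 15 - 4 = 16*b^2 - 40*b - 24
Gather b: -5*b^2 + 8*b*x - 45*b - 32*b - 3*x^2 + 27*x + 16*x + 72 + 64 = -5*b^2 + b*(8*x - 77) - 3*x^2 + 43*x + 136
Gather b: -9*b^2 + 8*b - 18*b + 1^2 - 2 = -9*b^2 - 10*b - 1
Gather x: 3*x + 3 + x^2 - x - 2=x^2 + 2*x + 1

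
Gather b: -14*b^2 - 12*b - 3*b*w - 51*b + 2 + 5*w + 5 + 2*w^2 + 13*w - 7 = -14*b^2 + b*(-3*w - 63) + 2*w^2 + 18*w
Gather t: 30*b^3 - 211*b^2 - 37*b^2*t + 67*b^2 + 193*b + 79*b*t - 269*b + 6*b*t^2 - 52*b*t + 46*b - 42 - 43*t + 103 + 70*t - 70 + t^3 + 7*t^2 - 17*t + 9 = 30*b^3 - 144*b^2 - 30*b + t^3 + t^2*(6*b + 7) + t*(-37*b^2 + 27*b + 10)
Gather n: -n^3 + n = -n^3 + n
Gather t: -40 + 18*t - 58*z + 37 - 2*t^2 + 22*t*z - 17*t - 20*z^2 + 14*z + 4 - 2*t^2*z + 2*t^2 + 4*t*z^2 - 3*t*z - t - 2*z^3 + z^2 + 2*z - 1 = -2*t^2*z + t*(4*z^2 + 19*z) - 2*z^3 - 19*z^2 - 42*z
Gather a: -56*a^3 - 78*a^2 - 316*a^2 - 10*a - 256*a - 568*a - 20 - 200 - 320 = -56*a^3 - 394*a^2 - 834*a - 540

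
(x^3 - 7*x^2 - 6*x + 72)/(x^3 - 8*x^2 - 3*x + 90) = (x - 4)/(x - 5)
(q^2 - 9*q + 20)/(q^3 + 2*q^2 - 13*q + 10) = (q^2 - 9*q + 20)/(q^3 + 2*q^2 - 13*q + 10)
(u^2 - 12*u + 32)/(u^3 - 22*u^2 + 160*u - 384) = (u - 4)/(u^2 - 14*u + 48)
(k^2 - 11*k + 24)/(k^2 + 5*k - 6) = (k^2 - 11*k + 24)/(k^2 + 5*k - 6)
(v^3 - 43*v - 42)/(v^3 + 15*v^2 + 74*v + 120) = (v^2 - 6*v - 7)/(v^2 + 9*v + 20)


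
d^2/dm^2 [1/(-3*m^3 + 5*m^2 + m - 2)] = 2*((9*m - 5)*(3*m^3 - 5*m^2 - m + 2) - (-9*m^2 + 10*m + 1)^2)/(3*m^3 - 5*m^2 - m + 2)^3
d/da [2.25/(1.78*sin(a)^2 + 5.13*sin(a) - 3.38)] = -(8.01*sin(a) + 11.5425)*cos(a)/(1.78*sin(a)^2 + 5.13*sin(a) - 3.38)^2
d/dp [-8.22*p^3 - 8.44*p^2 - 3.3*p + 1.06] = -24.66*p^2 - 16.88*p - 3.3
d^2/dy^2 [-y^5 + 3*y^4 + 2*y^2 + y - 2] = -20*y^3 + 36*y^2 + 4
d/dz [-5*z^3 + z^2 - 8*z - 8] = -15*z^2 + 2*z - 8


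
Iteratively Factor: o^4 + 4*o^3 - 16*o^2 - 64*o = (o + 4)*(o^3 - 16*o) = (o - 4)*(o + 4)*(o^2 + 4*o) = o*(o - 4)*(o + 4)*(o + 4)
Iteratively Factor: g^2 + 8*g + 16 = (g + 4)*(g + 4)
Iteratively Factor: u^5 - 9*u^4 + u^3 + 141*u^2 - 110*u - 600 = (u - 4)*(u^4 - 5*u^3 - 19*u^2 + 65*u + 150) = (u - 4)*(u + 3)*(u^3 - 8*u^2 + 5*u + 50) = (u - 5)*(u - 4)*(u + 3)*(u^2 - 3*u - 10) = (u - 5)^2*(u - 4)*(u + 3)*(u + 2)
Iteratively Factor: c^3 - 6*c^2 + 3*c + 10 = (c - 2)*(c^2 - 4*c - 5) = (c - 5)*(c - 2)*(c + 1)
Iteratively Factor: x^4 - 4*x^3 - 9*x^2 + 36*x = (x + 3)*(x^3 - 7*x^2 + 12*x) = x*(x + 3)*(x^2 - 7*x + 12) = x*(x - 3)*(x + 3)*(x - 4)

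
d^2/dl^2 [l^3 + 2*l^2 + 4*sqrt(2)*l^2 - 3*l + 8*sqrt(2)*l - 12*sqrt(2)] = 6*l + 4 + 8*sqrt(2)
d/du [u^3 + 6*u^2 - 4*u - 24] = 3*u^2 + 12*u - 4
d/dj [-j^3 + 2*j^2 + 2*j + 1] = -3*j^2 + 4*j + 2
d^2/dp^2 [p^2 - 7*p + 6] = 2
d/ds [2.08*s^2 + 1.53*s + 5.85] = 4.16*s + 1.53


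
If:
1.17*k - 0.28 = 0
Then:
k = 0.24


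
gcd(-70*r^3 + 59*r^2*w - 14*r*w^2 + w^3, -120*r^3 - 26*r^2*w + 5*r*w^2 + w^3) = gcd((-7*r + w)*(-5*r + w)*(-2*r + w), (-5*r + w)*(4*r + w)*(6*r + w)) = 5*r - w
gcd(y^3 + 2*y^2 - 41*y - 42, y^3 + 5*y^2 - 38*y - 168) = y^2 + y - 42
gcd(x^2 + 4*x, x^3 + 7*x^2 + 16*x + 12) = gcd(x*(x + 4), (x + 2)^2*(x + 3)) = 1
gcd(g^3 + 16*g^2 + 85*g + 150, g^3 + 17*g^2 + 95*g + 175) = g^2 + 10*g + 25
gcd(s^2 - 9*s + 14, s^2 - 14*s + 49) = s - 7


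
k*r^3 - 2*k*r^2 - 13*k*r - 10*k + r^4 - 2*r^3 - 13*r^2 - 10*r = (k + r)*(r - 5)*(r + 1)*(r + 2)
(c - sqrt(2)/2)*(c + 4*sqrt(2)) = c^2 + 7*sqrt(2)*c/2 - 4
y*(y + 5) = y^2 + 5*y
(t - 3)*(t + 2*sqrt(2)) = t^2 - 3*t + 2*sqrt(2)*t - 6*sqrt(2)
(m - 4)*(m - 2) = m^2 - 6*m + 8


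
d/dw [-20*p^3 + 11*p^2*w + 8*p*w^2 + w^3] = 11*p^2 + 16*p*w + 3*w^2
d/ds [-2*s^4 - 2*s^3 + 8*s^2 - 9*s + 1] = -8*s^3 - 6*s^2 + 16*s - 9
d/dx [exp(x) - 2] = exp(x)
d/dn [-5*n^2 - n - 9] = -10*n - 1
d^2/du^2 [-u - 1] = 0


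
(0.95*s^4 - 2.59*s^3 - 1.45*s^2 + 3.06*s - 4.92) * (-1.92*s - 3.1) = -1.824*s^5 + 2.0278*s^4 + 10.813*s^3 - 1.3802*s^2 - 0.0396000000000019*s + 15.252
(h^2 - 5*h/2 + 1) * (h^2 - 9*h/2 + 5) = h^4 - 7*h^3 + 69*h^2/4 - 17*h + 5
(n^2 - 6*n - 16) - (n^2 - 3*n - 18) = 2 - 3*n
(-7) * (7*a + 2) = -49*a - 14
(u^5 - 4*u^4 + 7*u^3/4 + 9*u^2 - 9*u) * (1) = u^5 - 4*u^4 + 7*u^3/4 + 9*u^2 - 9*u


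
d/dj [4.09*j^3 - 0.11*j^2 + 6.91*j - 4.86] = 12.27*j^2 - 0.22*j + 6.91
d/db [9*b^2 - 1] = 18*b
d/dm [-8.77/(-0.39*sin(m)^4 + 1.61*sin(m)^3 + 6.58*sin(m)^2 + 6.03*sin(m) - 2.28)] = (-13.6812*sin(m)^3 + 42.3591*sin(m)^2 + 115.4132*sin(m) + 52.8831)*cos(m)/(-0.39*sin(m)^4 + 1.61*sin(m)^3 + 6.58*sin(m)^2 + 6.03*sin(m) - 2.28)^2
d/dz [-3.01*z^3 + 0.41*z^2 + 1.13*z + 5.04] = -9.03*z^2 + 0.82*z + 1.13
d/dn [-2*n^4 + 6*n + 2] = 6 - 8*n^3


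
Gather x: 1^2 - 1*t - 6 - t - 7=-2*t - 12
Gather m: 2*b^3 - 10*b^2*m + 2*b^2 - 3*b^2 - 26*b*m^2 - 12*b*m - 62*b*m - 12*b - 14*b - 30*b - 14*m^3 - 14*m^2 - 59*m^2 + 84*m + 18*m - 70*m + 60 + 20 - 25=2*b^3 - b^2 - 56*b - 14*m^3 + m^2*(-26*b - 73) + m*(-10*b^2 - 74*b + 32) + 55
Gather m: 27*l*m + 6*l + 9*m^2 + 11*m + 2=6*l + 9*m^2 + m*(27*l + 11) + 2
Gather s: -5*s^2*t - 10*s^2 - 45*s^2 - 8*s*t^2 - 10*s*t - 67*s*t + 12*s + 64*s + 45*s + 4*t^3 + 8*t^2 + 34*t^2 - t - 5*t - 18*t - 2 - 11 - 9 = s^2*(-5*t - 55) + s*(-8*t^2 - 77*t + 121) + 4*t^3 + 42*t^2 - 24*t - 22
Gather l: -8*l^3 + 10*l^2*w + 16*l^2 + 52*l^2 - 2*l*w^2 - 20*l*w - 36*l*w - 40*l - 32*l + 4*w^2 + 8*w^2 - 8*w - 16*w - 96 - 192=-8*l^3 + l^2*(10*w + 68) + l*(-2*w^2 - 56*w - 72) + 12*w^2 - 24*w - 288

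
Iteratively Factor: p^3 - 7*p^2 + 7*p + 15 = (p - 3)*(p^2 - 4*p - 5) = (p - 5)*(p - 3)*(p + 1)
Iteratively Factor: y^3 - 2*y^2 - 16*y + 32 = (y + 4)*(y^2 - 6*y + 8) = (y - 4)*(y + 4)*(y - 2)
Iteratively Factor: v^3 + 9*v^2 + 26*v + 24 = (v + 3)*(v^2 + 6*v + 8) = (v + 3)*(v + 4)*(v + 2)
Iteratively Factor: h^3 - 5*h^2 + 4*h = (h - 1)*(h^2 - 4*h) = (h - 4)*(h - 1)*(h)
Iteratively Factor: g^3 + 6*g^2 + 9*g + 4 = (g + 1)*(g^2 + 5*g + 4) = (g + 1)*(g + 4)*(g + 1)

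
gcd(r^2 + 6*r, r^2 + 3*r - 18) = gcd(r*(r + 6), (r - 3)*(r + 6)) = r + 6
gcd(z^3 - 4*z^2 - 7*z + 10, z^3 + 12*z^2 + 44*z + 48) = z + 2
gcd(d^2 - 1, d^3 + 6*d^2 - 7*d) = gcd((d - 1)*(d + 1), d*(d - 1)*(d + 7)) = d - 1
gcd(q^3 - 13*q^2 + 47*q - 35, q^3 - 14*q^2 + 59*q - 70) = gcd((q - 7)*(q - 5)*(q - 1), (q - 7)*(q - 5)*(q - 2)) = q^2 - 12*q + 35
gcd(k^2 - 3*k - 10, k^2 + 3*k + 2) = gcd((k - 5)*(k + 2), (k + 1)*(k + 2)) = k + 2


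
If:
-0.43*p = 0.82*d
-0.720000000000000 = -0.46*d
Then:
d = 1.57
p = -2.98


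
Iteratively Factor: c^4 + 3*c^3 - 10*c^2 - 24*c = (c)*(c^3 + 3*c^2 - 10*c - 24) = c*(c - 3)*(c^2 + 6*c + 8) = c*(c - 3)*(c + 2)*(c + 4)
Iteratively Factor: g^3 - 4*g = (g + 2)*(g^2 - 2*g) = g*(g + 2)*(g - 2)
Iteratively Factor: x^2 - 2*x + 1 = (x - 1)*(x - 1)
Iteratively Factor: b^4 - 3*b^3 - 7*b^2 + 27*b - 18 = (b - 2)*(b^3 - b^2 - 9*b + 9) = (b - 3)*(b - 2)*(b^2 + 2*b - 3) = (b - 3)*(b - 2)*(b - 1)*(b + 3)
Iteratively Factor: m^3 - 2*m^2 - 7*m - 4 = (m + 1)*(m^2 - 3*m - 4) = (m - 4)*(m + 1)*(m + 1)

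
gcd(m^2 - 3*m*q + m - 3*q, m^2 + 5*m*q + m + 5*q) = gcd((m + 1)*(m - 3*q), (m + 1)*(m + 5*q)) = m + 1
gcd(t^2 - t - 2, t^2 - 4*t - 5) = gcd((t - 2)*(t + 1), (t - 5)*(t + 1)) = t + 1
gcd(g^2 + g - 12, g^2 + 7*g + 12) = g + 4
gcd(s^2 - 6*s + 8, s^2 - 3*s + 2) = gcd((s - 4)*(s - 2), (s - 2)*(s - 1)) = s - 2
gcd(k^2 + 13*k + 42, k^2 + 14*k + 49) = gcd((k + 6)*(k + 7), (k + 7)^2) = k + 7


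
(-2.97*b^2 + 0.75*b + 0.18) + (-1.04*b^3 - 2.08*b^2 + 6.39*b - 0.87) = -1.04*b^3 - 5.05*b^2 + 7.14*b - 0.69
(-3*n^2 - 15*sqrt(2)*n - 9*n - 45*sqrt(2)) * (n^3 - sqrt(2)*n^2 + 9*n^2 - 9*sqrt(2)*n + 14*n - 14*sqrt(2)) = -3*n^5 - 36*n^4 - 12*sqrt(2)*n^4 - 144*sqrt(2)*n^3 - 93*n^3 - 492*sqrt(2)*n^2 + 234*n^2 - 504*sqrt(2)*n + 1230*n + 1260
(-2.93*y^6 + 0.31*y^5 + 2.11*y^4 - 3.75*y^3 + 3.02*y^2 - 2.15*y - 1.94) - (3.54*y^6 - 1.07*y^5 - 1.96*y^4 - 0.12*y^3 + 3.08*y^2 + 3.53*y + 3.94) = -6.47*y^6 + 1.38*y^5 + 4.07*y^4 - 3.63*y^3 - 0.0600000000000001*y^2 - 5.68*y - 5.88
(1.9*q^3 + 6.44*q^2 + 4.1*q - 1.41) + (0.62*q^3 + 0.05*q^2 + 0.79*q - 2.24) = 2.52*q^3 + 6.49*q^2 + 4.89*q - 3.65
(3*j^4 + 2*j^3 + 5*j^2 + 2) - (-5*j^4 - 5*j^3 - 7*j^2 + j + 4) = 8*j^4 + 7*j^3 + 12*j^2 - j - 2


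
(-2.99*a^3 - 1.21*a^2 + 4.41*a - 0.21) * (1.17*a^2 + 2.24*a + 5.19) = -3.4983*a^5 - 8.1133*a^4 - 13.0688*a^3 + 3.3528*a^2 + 22.4175*a - 1.0899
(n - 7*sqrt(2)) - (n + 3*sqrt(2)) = -10*sqrt(2)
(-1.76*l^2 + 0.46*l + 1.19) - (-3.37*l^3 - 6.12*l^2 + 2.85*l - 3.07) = 3.37*l^3 + 4.36*l^2 - 2.39*l + 4.26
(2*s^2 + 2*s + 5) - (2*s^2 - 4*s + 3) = 6*s + 2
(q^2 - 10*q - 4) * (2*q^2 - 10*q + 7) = 2*q^4 - 30*q^3 + 99*q^2 - 30*q - 28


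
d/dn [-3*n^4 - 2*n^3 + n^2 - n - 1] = -12*n^3 - 6*n^2 + 2*n - 1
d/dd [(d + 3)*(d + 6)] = 2*d + 9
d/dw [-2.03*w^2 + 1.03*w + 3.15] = 1.03 - 4.06*w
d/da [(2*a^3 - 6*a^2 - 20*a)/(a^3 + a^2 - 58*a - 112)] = 8*(a^2 - 28*a + 70)/(a^4 - 2*a^3 - 111*a^2 + 112*a + 3136)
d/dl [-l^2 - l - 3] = -2*l - 1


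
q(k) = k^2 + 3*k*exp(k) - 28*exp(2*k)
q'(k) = 3*k*exp(k) + 2*k - 56*exp(2*k) + 3*exp(k)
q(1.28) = -346.75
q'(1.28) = -697.24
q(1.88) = -1162.06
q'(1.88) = -2344.73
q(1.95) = -1338.35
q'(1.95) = -2700.43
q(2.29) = -2657.32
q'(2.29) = -5358.76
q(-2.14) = 3.44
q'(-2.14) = -5.46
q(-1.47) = -0.33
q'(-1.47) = -6.22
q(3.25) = -18361.95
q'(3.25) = -36912.60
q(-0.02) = -26.96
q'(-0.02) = -50.96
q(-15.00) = 225.00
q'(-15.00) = -30.00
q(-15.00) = 225.00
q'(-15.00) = -30.00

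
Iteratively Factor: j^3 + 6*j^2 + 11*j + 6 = (j + 1)*(j^2 + 5*j + 6) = (j + 1)*(j + 2)*(j + 3)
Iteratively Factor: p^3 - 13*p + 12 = (p - 1)*(p^2 + p - 12) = (p - 1)*(p + 4)*(p - 3)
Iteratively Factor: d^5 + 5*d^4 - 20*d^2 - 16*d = (d + 4)*(d^4 + d^3 - 4*d^2 - 4*d) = (d + 1)*(d + 4)*(d^3 - 4*d) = (d + 1)*(d + 2)*(d + 4)*(d^2 - 2*d) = d*(d + 1)*(d + 2)*(d + 4)*(d - 2)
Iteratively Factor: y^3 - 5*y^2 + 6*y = (y)*(y^2 - 5*y + 6) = y*(y - 2)*(y - 3)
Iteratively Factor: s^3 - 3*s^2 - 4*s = (s + 1)*(s^2 - 4*s) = s*(s + 1)*(s - 4)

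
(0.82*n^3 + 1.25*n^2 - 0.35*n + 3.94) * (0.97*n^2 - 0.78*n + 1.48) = 0.7954*n^5 + 0.5729*n^4 - 0.1009*n^3 + 5.9448*n^2 - 3.5912*n + 5.8312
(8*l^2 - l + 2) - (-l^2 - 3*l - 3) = 9*l^2 + 2*l + 5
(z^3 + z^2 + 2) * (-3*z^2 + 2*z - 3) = -3*z^5 - z^4 - z^3 - 9*z^2 + 4*z - 6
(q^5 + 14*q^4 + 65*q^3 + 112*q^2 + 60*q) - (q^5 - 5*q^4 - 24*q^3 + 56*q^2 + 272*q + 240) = 19*q^4 + 89*q^3 + 56*q^2 - 212*q - 240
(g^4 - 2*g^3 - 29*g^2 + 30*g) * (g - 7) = g^5 - 9*g^4 - 15*g^3 + 233*g^2 - 210*g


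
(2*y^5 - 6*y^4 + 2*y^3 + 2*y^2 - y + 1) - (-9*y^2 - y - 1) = 2*y^5 - 6*y^4 + 2*y^3 + 11*y^2 + 2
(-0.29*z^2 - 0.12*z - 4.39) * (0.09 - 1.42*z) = 0.4118*z^3 + 0.1443*z^2 + 6.223*z - 0.3951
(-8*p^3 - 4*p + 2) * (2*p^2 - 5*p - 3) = -16*p^5 + 40*p^4 + 16*p^3 + 24*p^2 + 2*p - 6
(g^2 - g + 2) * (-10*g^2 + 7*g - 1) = -10*g^4 + 17*g^3 - 28*g^2 + 15*g - 2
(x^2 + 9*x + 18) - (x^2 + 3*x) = 6*x + 18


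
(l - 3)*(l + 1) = l^2 - 2*l - 3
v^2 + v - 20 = (v - 4)*(v + 5)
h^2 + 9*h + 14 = (h + 2)*(h + 7)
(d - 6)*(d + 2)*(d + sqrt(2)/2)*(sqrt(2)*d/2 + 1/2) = sqrt(2)*d^4/2 - 2*sqrt(2)*d^3 + d^3 - 23*sqrt(2)*d^2/4 - 4*d^2 - 12*d - sqrt(2)*d - 3*sqrt(2)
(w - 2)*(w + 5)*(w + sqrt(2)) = w^3 + sqrt(2)*w^2 + 3*w^2 - 10*w + 3*sqrt(2)*w - 10*sqrt(2)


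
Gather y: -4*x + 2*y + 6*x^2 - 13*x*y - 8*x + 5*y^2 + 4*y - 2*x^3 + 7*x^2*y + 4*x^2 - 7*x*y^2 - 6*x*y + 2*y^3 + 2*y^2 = -2*x^3 + 10*x^2 - 12*x + 2*y^3 + y^2*(7 - 7*x) + y*(7*x^2 - 19*x + 6)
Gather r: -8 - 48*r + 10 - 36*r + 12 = 14 - 84*r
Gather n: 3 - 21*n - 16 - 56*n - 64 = -77*n - 77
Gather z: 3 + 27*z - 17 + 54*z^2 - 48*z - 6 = 54*z^2 - 21*z - 20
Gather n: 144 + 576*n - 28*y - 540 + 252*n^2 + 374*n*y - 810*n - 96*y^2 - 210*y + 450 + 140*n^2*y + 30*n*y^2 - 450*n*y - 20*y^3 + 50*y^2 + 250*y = n^2*(140*y + 252) + n*(30*y^2 - 76*y - 234) - 20*y^3 - 46*y^2 + 12*y + 54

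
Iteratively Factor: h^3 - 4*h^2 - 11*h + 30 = (h + 3)*(h^2 - 7*h + 10) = (h - 2)*(h + 3)*(h - 5)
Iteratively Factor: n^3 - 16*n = (n - 4)*(n^2 + 4*n) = n*(n - 4)*(n + 4)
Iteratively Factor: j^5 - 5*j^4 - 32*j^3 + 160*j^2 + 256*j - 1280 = (j - 5)*(j^4 - 32*j^2 + 256) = (j - 5)*(j - 4)*(j^3 + 4*j^2 - 16*j - 64) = (j - 5)*(j - 4)*(j + 4)*(j^2 - 16) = (j - 5)*(j - 4)^2*(j + 4)*(j + 4)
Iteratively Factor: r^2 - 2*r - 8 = (r + 2)*(r - 4)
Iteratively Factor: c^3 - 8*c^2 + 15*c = (c - 3)*(c^2 - 5*c) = (c - 5)*(c - 3)*(c)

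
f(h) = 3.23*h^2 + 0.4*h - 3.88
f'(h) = 6.46*h + 0.4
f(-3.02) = 24.37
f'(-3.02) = -19.11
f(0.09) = -3.82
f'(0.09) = 0.98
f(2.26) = 13.52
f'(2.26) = 15.00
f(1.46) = 3.59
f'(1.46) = 9.83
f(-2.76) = 19.62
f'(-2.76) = -17.43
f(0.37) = -3.29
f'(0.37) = 2.79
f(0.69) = -2.07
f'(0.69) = 4.86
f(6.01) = 115.19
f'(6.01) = 39.22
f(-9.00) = 254.15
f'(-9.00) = -57.74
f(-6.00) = 110.00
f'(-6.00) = -38.36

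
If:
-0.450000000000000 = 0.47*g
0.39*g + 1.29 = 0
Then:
No Solution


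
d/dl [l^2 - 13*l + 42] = 2*l - 13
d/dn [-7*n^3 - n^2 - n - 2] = -21*n^2 - 2*n - 1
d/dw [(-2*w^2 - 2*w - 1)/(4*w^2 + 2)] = (2*w^2 - 1)/(4*w^4 + 4*w^2 + 1)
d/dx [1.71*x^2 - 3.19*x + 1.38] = 3.42*x - 3.19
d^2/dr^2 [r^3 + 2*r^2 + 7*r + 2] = 6*r + 4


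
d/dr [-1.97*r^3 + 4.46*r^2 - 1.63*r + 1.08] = -5.91*r^2 + 8.92*r - 1.63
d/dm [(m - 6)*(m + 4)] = 2*m - 2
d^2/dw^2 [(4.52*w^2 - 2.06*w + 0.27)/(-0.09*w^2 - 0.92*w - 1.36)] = (0.781884*w^3 + 3.30636599999999*w^2 - 1.647*w - 22.266288)/(0.000729*w^6 + 0.022356*w^5 + 0.261576*w^4 + 1.454336*w^3 + 3.952704*w^2 + 5.104896*w + 2.515456)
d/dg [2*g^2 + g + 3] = 4*g + 1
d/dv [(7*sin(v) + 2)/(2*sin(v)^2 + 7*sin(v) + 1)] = (-8*sin(v) + 7*cos(2*v) - 14)*cos(v)/(7*sin(v) - cos(2*v) + 2)^2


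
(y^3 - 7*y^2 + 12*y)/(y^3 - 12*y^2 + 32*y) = (y - 3)/(y - 8)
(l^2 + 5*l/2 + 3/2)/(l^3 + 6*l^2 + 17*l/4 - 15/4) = 2*(l + 1)/(2*l^2 + 9*l - 5)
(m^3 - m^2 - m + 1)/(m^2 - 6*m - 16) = (-m^3 + m^2 + m - 1)/(-m^2 + 6*m + 16)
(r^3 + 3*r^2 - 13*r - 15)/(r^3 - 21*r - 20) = (r^2 + 2*r - 15)/(r^2 - r - 20)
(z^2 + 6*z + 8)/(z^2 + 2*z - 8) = (z + 2)/(z - 2)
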